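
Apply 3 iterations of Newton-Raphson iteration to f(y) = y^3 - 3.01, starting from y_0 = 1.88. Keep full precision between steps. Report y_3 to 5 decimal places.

1.44387

f'(y) = 3y^2
y_0 = 1.880000: f = 3.634672, f' = 10.603200 → y_1 = 1.880000 - (3.634672)/(10.603200) = 1.537210
y_1 = 1.537210: f = 0.622449, f' = 7.089043 → y_2 = 1.537210 - (0.622449)/(7.089043) = 1.449406
y_2 = 1.449406: f = 0.034877, f' = 6.302329 → y_3 = 1.449406 - (0.034877)/(6.302329) = 1.443872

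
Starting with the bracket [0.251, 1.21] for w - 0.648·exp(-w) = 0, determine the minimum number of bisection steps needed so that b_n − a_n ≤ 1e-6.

20

Initial width b − a = 1.21 − 0.251 = 0.959000.
After n steps the width is (b−a)/2^n; need (b−a)/2^n ≤ 1e-6.
So n ≥ log₂(0.959000/1e-6) = log₂(959000.0000) ≈ 19.8712.
Hence n = 20.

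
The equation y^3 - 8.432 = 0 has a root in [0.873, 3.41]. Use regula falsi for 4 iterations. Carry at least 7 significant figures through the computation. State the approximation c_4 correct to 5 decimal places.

f(0.873000) = -7.766661, f(3.410000) = 31.219821
step 1: c = 1.378406, f(c) = -5.813022 < 0 → new bracket [1.378406, 3.410000]
step 2: c = 1.697304, f(c) = -3.542334 < 0 → new bracket [1.697304, 3.410000]
step 3: c = 1.871832, f(c) = -1.873564 < 0 → new bracket [1.871832, 3.410000]
step 4: c = 1.958914, f(c) = -0.914972 < 0 → new bracket [1.958914, 3.410000]

1.95891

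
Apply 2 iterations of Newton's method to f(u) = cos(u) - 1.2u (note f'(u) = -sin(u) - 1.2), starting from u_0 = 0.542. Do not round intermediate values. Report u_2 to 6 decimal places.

Newton update: u ← u − f(u)/f'(u).
u_0 = 0.542000: f = 0.206279, f' = -1.715850 → u_1 = 0.542000 - (0.206279)/(-1.715850) = 0.662220
u_1 = 0.662220: f = -0.006034, f' = -1.814869 → u_2 = 0.662220 - (-0.006034)/(-1.814869) = 0.658895

0.658895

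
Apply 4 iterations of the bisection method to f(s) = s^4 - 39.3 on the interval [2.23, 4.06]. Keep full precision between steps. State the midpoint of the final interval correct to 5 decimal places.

2.51594

f(2.230000) = -14.570266, f(4.060000) = 232.409069 (opposite signs)
step 1: m = 3.145000, f(m) = 58.532376 > 0 → root in [2.230000, 3.145000]
step 2: m = 2.687500, f(m) = 12.866763 > 0 → root in [2.230000, 2.687500]
step 3: m = 2.458750, f(m) = -2.752515 < 0 → root in [2.458750, 2.687500]
step 4: m = 2.573125, f(m) = 4.537274 > 0 → root in [2.458750, 2.573125]
Midpoint of [2.458750, 2.573125] = 2.515938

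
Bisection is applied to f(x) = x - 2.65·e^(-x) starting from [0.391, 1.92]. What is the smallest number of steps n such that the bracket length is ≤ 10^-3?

11

Initial width b − a = 1.92 − 0.391 = 1.529000.
After n steps the width is (b−a)/2^n; need (b−a)/2^n ≤ 10^-3.
So n ≥ log₂(1.529000/10^-3) = log₂(1529.0000) ≈ 10.5784.
Hence n = 11.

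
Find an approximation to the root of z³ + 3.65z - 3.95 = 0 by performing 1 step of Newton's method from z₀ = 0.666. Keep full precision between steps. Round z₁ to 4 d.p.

0.9117

f'(z) = 3z² + 3.65
z_0 = 0.666000: f = -1.223692, f' = 4.980668 → z_1 = 0.666000 - (-1.223692)/(4.980668) = 0.911688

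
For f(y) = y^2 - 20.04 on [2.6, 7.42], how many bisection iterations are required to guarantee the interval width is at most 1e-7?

26

Initial width b − a = 7.42 − 2.6 = 4.820000.
After n steps the width is (b−a)/2^n; need (b−a)/2^n ≤ 1e-7.
So n ≥ log₂(4.820000/1e-7) = log₂(48200000.0000) ≈ 25.5225.
Hence n = 26.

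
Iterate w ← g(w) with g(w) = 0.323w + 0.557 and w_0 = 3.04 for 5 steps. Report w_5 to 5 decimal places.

w_1 = g(3.040000) = 1.538920
w_2 = g(1.538920) = 1.054071
w_3 = g(1.054071) = 0.897465
w_4 = g(0.897465) = 0.846881
w_5 = g(0.846881) = 0.830543

0.83054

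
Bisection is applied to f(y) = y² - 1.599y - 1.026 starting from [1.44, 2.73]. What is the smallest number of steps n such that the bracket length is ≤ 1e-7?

Initial width b − a = 2.73 − 1.44 = 1.290000.
After n steps the width is (b−a)/2^n; need (b−a)/2^n ≤ 1e-7.
So n ≥ log₂(1.290000/1e-7) = log₂(12900000.0000) ≈ 23.6209.
Hence n = 24.

24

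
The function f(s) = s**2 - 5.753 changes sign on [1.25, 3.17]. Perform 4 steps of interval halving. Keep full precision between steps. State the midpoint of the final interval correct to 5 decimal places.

2.39000

f(1.250000) = -4.190500, f(3.170000) = 4.295900 (opposite signs)
step 1: m = 2.210000, f(m) = -0.868900 < 0 → root in [2.210000, 3.170000]
step 2: m = 2.690000, f(m) = 1.483100 > 0 → root in [2.210000, 2.690000]
step 3: m = 2.450000, f(m) = 0.249500 > 0 → root in [2.210000, 2.450000]
step 4: m = 2.330000, f(m) = -0.324100 < 0 → root in [2.330000, 2.450000]
Midpoint of [2.330000, 2.450000] = 2.390000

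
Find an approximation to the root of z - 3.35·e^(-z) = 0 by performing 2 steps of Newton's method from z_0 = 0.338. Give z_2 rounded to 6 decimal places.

1.099953

Newton update: z ← z − f(z)/f'(z).
f'(z) = 1 + 3.35·e^(-z)
z_0 = 0.338000: f = -2.051204, f' = 3.389204 → z_1 = 0.338000 - (-2.051204)/(3.389204) = 0.943217
z_1 = 0.943217: f = -0.361183, f' = 2.304400 → z_2 = 0.943217 - (-0.361183)/(2.304400) = 1.099953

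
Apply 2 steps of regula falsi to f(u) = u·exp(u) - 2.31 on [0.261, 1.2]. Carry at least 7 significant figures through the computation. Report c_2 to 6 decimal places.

0.889594

False-position update: c = (a·f(b) − b·f(a))/(f(b) − f(a)); replace the endpoint whose sign matches f(c).
f(0.261000) = -1.971163, f(1.200000) = 1.674140
step 1: c = 0.768755, f(c) = -0.651734 < 0 → new bracket [0.768755, 1.200000]
step 2: c = 0.889594, f(c) = -0.144601 < 0 → new bracket [0.889594, 1.200000]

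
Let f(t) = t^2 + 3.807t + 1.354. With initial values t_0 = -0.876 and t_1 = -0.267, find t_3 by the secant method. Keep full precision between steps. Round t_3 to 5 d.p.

-0.39805

Secant update: t_(k+1) = t_k − f(t_k)·(t_k − t_(k-1))/(f(t_k) − f(t_(k-1))).
f(t_0) = -1.213556, f(t_1) = 0.408820
t_2 = -0.267000 - (0.408820)·(-0.267000 - -0.876000)/(0.408820 - (-1.213556)) = -0.420461; f(t_2) = -0.069907
t_3 = -0.420461 - (-0.069907)·(-0.420461 - -0.267000)/(-0.069907 - (0.408820)) = -0.398051; f(t_3) = -0.002937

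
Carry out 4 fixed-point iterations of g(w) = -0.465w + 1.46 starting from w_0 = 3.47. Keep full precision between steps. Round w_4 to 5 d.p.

1.11223

w_1 = g(3.470000) = -0.153550
w_2 = g(-0.153550) = 1.531401
w_3 = g(1.531401) = 0.747899
w_4 = g(0.747899) = 1.112227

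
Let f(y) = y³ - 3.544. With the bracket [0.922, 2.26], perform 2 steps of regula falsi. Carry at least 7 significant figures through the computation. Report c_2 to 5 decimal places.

f(0.922000) = -2.760223, f(2.260000) = 7.999176
step 1: c = 1.265251, f(c) = -1.518509 < 0 → new bracket [1.265251, 2.260000]
step 2: c = 1.423960, f(c) = -0.656693 < 0 → new bracket [1.423960, 2.260000]

1.42396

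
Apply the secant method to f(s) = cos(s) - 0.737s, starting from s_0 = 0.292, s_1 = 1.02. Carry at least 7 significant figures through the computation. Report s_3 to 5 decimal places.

0.87173

f(s_0) = 0.742466, f(s_1) = -0.228374
s_2 = 1.020000 - (-0.228374)·(1.020000 - 0.292000)/(-0.228374 - (0.742466)) = 0.848750; f(s_2) = 0.035393
s_3 = 0.848750 - (0.035393)·(0.848750 - 1.020000)/(0.035393 - (-0.228374)) = 0.871729; f(s_3) = 0.001040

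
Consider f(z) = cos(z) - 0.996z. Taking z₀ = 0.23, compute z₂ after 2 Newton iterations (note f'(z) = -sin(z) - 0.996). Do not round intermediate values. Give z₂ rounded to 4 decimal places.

0.7427

z_0 = 0.230000: f = 0.744586, f' = -1.223978 → z_1 = 0.230000 - (0.744586)/(-1.223978) = 0.838333
z_1 = 0.838333: f = -0.166277, f' = -1.739530 → z_2 = 0.838333 - (-0.166277)/(-1.739530) = 0.742746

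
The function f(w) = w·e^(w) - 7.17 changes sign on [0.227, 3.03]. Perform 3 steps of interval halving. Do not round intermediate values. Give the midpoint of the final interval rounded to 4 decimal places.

1.4533

f(0.227000) = -6.885154, f(3.030000) = 55.542615 (opposite signs)
step 1: m = 1.628500, f(m) = 1.129202 > 0 → root in [0.227000, 1.628500]
step 2: m = 0.927750, f(m) = -4.823894 < 0 → root in [0.927750, 1.628500]
step 3: m = 1.278125, f(m) = -2.581656 < 0 → root in [1.278125, 1.628500]
Midpoint of [1.278125, 1.628500] = 1.453313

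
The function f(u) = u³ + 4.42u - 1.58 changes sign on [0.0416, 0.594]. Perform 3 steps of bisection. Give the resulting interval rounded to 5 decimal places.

[0.31780, 0.38685]

f(0.041600) = -1.396056, f(0.594000) = 1.255065 (opposite signs)
step 1: m = 0.317800, f(m) = -0.143227 < 0 → root in [0.317800, 0.594000]
step 2: m = 0.455900, f(m) = 0.529834 > 0 → root in [0.317800, 0.455900]
step 3: m = 0.386850, f(m) = 0.187770 > 0 → root in [0.317800, 0.386850]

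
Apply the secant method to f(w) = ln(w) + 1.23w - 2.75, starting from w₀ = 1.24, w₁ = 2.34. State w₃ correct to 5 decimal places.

f(w_0) = -1.009689, f(w_1) = 0.978351
w_2 = 2.340000 - (0.978351)·(2.340000 - 1.240000)/(0.978351 - (-1.009689)) = 1.798670; f(w_2) = 0.049411
w_3 = 1.798670 - (0.049411)·(1.798670 - 2.340000)/(0.049411 - (0.978351)) = 1.769876; f(w_3) = -0.002143

1.76988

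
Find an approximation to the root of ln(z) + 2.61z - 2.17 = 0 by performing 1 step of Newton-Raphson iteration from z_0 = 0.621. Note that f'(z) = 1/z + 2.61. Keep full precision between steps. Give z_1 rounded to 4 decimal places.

Newton update: z ← z − f(z)/f'(z).
z_0 = 0.621000: f = -1.025614, f' = 4.220306 → z_1 = 0.621000 - (-1.025614)/(4.220306) = 0.864019

0.8640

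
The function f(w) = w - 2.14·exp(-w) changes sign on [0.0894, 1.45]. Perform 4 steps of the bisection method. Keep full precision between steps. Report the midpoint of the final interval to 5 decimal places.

0.89726

f(0.089400) = -1.867587, f(1.450000) = 0.948020 (opposite signs)
step 1: m = 0.769700, f(m) = -0.221445 < 0 → root in [0.769700, 1.450000]
step 2: m = 1.109850, f(m) = 0.404488 > 0 → root in [0.769700, 1.109850]
step 3: m = 0.939775, f(m) = 0.103643 > 0 → root in [0.769700, 0.939775]
step 4: m = 0.854737, f(m) = -0.055607 < 0 → root in [0.854737, 0.939775]
Midpoint of [0.854737, 0.939775] = 0.897256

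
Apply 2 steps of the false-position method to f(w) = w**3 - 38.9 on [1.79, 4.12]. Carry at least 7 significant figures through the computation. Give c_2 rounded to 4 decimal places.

f(1.790000) = -33.164661, f(4.120000) = 31.034528
step 1: c = 2.993655, f(c) = -12.070959 < 0 → new bracket [2.993655, 4.120000]
step 2: c = 3.309069, f(c) = -2.665914 < 0 → new bracket [3.309069, 4.120000]

3.3091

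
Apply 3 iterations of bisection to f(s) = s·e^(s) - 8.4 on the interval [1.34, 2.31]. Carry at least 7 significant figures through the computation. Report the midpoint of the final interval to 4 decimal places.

1.6431

f(1.340000) = -3.282482, f(2.310000) = 14.871921 (opposite signs)
step 1: m = 1.825000, f(m) = 2.920101 > 0 → root in [1.340000, 1.825000]
step 2: m = 1.582500, f(m) = -0.697801 < 0 → root in [1.582500, 1.825000]
step 3: m = 1.703750, f(m) = 0.961277 > 0 → root in [1.582500, 1.703750]
Midpoint of [1.582500, 1.703750] = 1.643125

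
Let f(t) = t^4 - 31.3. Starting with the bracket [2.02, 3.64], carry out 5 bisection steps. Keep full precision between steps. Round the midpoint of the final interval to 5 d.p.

f(2.020000) = -14.650336, f(3.640000) = 144.251900 (opposite signs)
step 1: m = 2.830000, f(m) = 32.842479 > 0 → root in [2.020000, 2.830000]
step 2: m = 2.425000, f(m) = 3.281750 > 0 → root in [2.020000, 2.425000]
step 3: m = 2.222500, f(m) = -6.901278 < 0 → root in [2.222500, 2.425000]
step 4: m = 2.323750, f(m) = -2.142008 < 0 → root in [2.323750, 2.425000]
step 5: m = 2.374375, f(m) = 0.483172 > 0 → root in [2.323750, 2.374375]
Midpoint of [2.323750, 2.374375] = 2.349062

2.34906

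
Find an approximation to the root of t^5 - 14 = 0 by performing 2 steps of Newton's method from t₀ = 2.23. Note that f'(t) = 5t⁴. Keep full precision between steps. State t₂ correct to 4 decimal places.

t_0 = 2.230000: f = 41.147308, f' = 123.648672 → t_1 = 2.230000 - (41.147308)/(123.648672) = 1.897224
t_1 = 1.897224: f = 10.580634, f' = 64.780525 → t_2 = 1.897224 - (10.580634)/(64.780525) = 1.733894

1.7339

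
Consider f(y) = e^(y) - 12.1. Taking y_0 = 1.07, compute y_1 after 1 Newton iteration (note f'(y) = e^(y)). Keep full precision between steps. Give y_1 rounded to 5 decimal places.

4.22040

Newton update: y ← y − f(y)/f'(y).
y_0 = 1.070000: f = -9.184621, f' = 2.915379 → y_1 = 1.070000 - (-9.184621)/(2.915379) = 4.220403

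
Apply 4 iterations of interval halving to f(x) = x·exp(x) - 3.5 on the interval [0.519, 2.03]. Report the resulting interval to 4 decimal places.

f(0.519000) = -2.627900, f(2.030000) = 11.956595 (opposite signs)
step 1: m = 1.274500, f(m) = 1.058775 > 0 → root in [0.519000, 1.274500]
step 2: m = 0.896750, f(m) = -1.301508 < 0 → root in [0.896750, 1.274500]
step 3: m = 1.085625, f(m) = -0.285149 < 0 → root in [1.085625, 1.274500]
step 4: m = 1.180063, f(m) = 0.340605 > 0 → root in [1.085625, 1.180063]

[1.0856, 1.1801]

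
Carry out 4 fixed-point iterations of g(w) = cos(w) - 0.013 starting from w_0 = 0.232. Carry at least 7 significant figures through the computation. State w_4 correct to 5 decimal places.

w_1 = g(0.232000) = 0.960208
w_2 = g(0.960208) = 0.560349
w_3 = g(0.560349) = 0.834070
w_4 = g(0.834070) = 0.658867

0.65887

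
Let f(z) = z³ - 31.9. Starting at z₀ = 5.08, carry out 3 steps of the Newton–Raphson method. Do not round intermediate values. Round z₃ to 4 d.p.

f'(z) = 3z²
z_0 = 5.080000: f = 99.196512, f' = 77.419200 → z_1 = 5.080000 - (99.196512)/(77.419200) = 3.798709
z_1 = 3.798709: f = 22.916100, f' = 43.290574 → z_2 = 3.798709 - (22.916100)/(43.290574) = 3.269354
z_2 = 3.269354: f = 3.045056, f' = 32.066022 → z_3 = 3.269354 - (3.045056)/(32.066022) = 3.174392

3.1744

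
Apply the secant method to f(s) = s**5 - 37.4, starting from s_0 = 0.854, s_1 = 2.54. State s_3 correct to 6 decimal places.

1.787903

f(s_0) = -36.945756, f(s_1) = 68.322782
s_2 = 2.540000 - (68.322782)·(2.540000 - 0.854000)/(68.322782 - (-36.945756)) = 1.445730; f(s_2) = -31.084091
s_3 = 1.445730 - (-31.084091)·(1.445730 - 2.540000)/(-31.084091 - (68.322782)) = 1.787903; f(s_3) = -19.130772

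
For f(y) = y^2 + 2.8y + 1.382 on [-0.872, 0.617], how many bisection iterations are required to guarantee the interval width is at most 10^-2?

8

Initial width b − a = 0.617 − -0.872 = 1.489000.
After n steps the width is (b−a)/2^n; need (b−a)/2^n ≤ 10^-2.
So n ≥ log₂(1.489000/10^-2) = log₂(148.9000) ≈ 7.2182.
Hence n = 8.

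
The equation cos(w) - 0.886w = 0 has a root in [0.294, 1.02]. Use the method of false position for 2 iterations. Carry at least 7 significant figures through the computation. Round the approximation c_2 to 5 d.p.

0.79116

False-position update: c = (a·f(b) − b·f(a))/(f(b) − f(a)); replace the endpoint whose sign matches f(c).
f(0.294000) = 0.696608, f(1.020000) = -0.380354
step 1: c = 0.763596, f(c) = 0.045807 > 0 → new bracket [0.763596, 1.020000]
step 2: c = 0.791157, f(c) = 0.002058 > 0 → new bracket [0.791157, 1.020000]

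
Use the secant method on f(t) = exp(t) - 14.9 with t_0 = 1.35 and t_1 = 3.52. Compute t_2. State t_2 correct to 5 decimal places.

f(t_0) = -11.042574, f(t_1) = 18.884428
t_2 = 3.520000 - (18.884428)·(3.520000 - 1.350000)/(18.884428 - (-11.042574)) = 2.150694; f(t_2) = -6.309177

2.15069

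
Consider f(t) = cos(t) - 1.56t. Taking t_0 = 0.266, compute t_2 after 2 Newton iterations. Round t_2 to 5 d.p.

Newton update: t ← t − f(t)/f'(t).
f'(t) = -sin(t) - 1.56
t_0 = 0.266000: f = 0.549870, f' = -1.822874 → t_1 = 0.266000 - (0.549870)/(-1.822874) = 0.567650
t_1 = 0.567650: f = -0.042367, f' = -2.097652 → t_2 = 0.567650 - (-0.042367)/(-2.097652) = 0.547453

0.54745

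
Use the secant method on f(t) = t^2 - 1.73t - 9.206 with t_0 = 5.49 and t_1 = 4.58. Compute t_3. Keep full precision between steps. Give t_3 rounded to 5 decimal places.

4.02796

f(t_0) = 11.436400, f(t_1) = 3.847000
t_2 = 4.580000 - (3.847000)·(4.580000 - 5.490000)/(3.847000 - (11.436400)) = 4.118729; f(t_2) = 0.632528
t_3 = 4.118729 - (0.632528)·(4.118729 - 4.580000)/(0.632528 - (3.847000)) = 4.027962; f(t_3) = 0.050107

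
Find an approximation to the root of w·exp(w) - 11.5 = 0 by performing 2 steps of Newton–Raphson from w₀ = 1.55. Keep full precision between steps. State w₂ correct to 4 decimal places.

f'(w) = (w + 1)·exp(w)
w_0 = 1.550000: f = -4.197221, f' = 12.014249 → w_1 = 1.550000 - (-4.197221)/(12.014249) = 1.899354
w_1 = 1.899354: f = 1.190672, f' = 19.372246 → w_2 = 1.899354 - (1.190672)/(19.372246) = 1.837891

1.8379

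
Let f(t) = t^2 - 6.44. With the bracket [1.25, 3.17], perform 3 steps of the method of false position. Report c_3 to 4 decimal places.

2.5354

f(1.250000) = -4.877500, f(3.170000) = 3.608900
step 1: c = 2.353507, f(c) = -0.901006 < 0 → new bracket [2.353507, 3.170000]
step 2: c = 2.516629, f(c) = -0.106579 < 0 → new bracket [2.516629, 3.170000]
step 3: c = 2.535371, f(c) = -0.011894 < 0 → new bracket [2.535371, 3.170000]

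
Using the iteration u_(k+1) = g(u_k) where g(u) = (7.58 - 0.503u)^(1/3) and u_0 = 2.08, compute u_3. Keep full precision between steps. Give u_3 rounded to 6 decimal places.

1.879049

u_1 = g(2.080000) = 1.869481
u_2 = g(1.869481) = 1.879526
u_3 = g(1.879526) = 1.879049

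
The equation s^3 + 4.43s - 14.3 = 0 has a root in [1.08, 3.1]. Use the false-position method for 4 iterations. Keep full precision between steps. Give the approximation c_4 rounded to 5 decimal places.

1.81755

False-position update: c = (a·f(b) − b·f(a))/(f(b) − f(a)); replace the endpoint whose sign matches f(c).
f(1.080000) = -8.255888, f(3.100000) = 29.224000
step 1: c = 1.524956, f(c) = -3.998176 < 0 → new bracket [1.524956, 3.100000]
step 2: c = 1.714507, f(c) = -1.664882 < 0 → new bracket [1.714507, 3.100000]
step 3: c = 1.789184, f(c) = -0.646419 < 0 → new bracket [1.789184, 3.100000]
step 4: c = 1.817551, f(c) = -0.243987 < 0 → new bracket [1.817551, 3.100000]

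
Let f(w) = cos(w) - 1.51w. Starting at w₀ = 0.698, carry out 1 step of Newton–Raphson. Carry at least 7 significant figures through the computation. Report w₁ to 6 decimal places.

f'(w) = -sin(w) - 1.51
w_0 = 0.698000: f = -0.287851, f' = -2.152687 → w_1 = 0.698000 - (-0.287851)/(-2.152687) = 0.564283

0.564283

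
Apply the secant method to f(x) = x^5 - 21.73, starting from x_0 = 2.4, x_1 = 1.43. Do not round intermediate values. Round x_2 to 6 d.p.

1.637447

Secant update: x_(k+1) = x_k − f(x_k)·(x_k − x_(k-1))/(f(x_k) − f(x_(k-1))).
f(x_0) = 57.896240, f(x_1) = -15.750289
x_2 = 1.430000 - (-15.750289)·(1.430000 - 2.400000)/(-15.750289 - (57.896240)) = 1.637447; f(x_2) = -9.958365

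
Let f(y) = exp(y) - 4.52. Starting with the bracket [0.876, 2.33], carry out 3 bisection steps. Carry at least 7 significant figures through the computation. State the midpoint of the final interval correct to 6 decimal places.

1.512125

f(0.876000) = -2.118725, f(2.330000) = 5.757942 (opposite signs)
step 1: m = 1.603000, f(m) = 0.447914 > 0 → root in [0.876000, 1.603000]
step 2: m = 1.239500, f(m) = -1.066114 < 0 → root in [1.239500, 1.603000]
step 3: m = 1.421250, f(m) = -0.377705 < 0 → root in [1.421250, 1.603000]
Midpoint of [1.421250, 1.603000] = 1.512125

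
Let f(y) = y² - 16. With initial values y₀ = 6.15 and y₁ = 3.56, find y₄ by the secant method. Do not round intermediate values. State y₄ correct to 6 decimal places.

Secant update: y_(k+1) = y_k − f(y_k)·(y_k − y_(k-1))/(f(y_k) − f(y_(k-1))).
f(y_0) = 21.822500, f(y_1) = -3.326400
y_2 = 3.560000 - (-3.326400)·(3.560000 - 6.150000)/(-3.326400 - (21.822500)) = 3.902575; f(y_2) = -0.769911
y_3 = 3.902575 - (-0.769911)·(3.902575 - 3.560000)/(-0.769911 - (-3.326400)) = 4.005744; f(y_3) = 0.045987
y_4 = 4.005744 - (0.045987)·(4.005744 - 3.902575)/(0.045987 - (-0.769911)) = 3.999929; f(y_4) = -0.000566

3.999929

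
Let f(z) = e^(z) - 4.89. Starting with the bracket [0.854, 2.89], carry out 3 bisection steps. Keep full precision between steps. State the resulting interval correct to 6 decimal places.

f(0.854000) = -2.540976, f(2.890000) = 13.103310 (opposite signs)
step 1: m = 1.872000, f(m) = 1.611286 > 0 → root in [0.854000, 1.872000]
step 2: m = 1.363000, f(m) = -0.982101 < 0 → root in [1.363000, 1.872000]
step 3: m = 1.617500, f(m) = 0.150473 > 0 → root in [1.363000, 1.617500]

[1.363000, 1.617500]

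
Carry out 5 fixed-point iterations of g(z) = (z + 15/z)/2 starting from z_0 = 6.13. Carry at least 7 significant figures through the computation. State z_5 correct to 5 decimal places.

3.87298

z_1 = g(6.130000) = 4.288491
z_2 = g(4.288491) = 3.893112
z_3 = g(3.893112) = 3.873035
z_4 = g(3.873035) = 3.872983
z_5 = g(3.872983) = 3.872983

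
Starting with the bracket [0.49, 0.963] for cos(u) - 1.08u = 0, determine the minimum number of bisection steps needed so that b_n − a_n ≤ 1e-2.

Initial width b − a = 0.963 − 0.49 = 0.473000.
After n steps the width is (b−a)/2^n; need (b−a)/2^n ≤ 1e-2.
So n ≥ log₂(0.473000/1e-2) = log₂(47.3000) ≈ 5.5638.
Hence n = 6.

6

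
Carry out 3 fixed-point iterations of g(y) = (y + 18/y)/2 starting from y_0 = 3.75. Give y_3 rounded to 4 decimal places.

y_1 = g(3.750000) = 4.275000
y_2 = g(4.275000) = 4.242763
y_3 = g(4.242763) = 4.242641

4.2426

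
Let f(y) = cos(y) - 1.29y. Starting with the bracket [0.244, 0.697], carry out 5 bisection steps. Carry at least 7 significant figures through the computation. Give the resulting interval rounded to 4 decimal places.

f(0.244000) = 0.655619, f(0.697000) = -0.132359 (opposite signs)
step 1: m = 0.470500, f(m) = 0.284397 > 0 → root in [0.470500, 0.697000]
step 2: m = 0.583750, f(m) = 0.081364 > 0 → root in [0.583750, 0.697000]
step 3: m = 0.640375, f(m) = -0.024212 < 0 → root in [0.583750, 0.640375]
step 4: m = 0.612062, f(m) = 0.028904 > 0 → root in [0.612062, 0.640375]
step 5: m = 0.626219, f(m) = 0.002427 > 0 → root in [0.626219, 0.640375]

[0.6262, 0.6404]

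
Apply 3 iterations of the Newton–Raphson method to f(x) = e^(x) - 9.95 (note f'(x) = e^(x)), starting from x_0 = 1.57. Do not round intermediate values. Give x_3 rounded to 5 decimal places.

Newton update: x ← x − f(x)/f'(x).
x_0 = 1.570000: f = -5.143352, f' = 4.806648 → x_1 = 1.570000 - (-5.143352)/(4.806648) = 2.640050
x_1 = 2.640050: f = 4.063898, f' = 14.013898 → x_2 = 2.640050 - (4.063898)/(14.013898) = 2.350059
x_2 = 2.350059: f = 0.536188, f' = 10.486188 → x_3 = 2.350059 - (0.536188)/(10.486188) = 2.298926

2.29893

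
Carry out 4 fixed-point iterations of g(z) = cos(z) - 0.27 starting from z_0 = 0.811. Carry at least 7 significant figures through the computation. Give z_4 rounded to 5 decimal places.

0.59283

z_1 = g(0.811000) = 0.418774
z_2 = g(0.418774) = 0.643588
z_3 = g(0.643588) = 0.529948
z_4 = g(0.529948) = 0.592834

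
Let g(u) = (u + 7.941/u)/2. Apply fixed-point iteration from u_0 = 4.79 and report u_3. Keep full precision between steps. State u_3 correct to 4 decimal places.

2.8181

u_1 = g(4.790000) = 3.223914
u_2 = g(3.223914) = 2.843535
u_3 = g(2.843535) = 2.818093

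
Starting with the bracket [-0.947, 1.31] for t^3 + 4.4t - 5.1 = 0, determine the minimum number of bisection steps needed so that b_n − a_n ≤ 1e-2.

Initial width b − a = 1.31 − -0.947 = 2.257000.
After n steps the width is (b−a)/2^n; need (b−a)/2^n ≤ 1e-2.
So n ≥ log₂(2.257000/1e-2) = log₂(225.7000) ≈ 7.8183.
Hence n = 8.

8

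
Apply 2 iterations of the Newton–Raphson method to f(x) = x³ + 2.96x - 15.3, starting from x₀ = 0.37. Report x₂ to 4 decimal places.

f'(x) = 3x² + 2.96
x_0 = 0.370000: f = -14.154147, f' = 3.370700 → x_1 = 0.370000 - (-14.154147)/(3.370700) = 4.569171
x_1 = 4.569171: f = 93.616833, f' = 65.591982 → x_2 = 4.569171 - (93.616833)/(65.591982) = 3.141911

3.1419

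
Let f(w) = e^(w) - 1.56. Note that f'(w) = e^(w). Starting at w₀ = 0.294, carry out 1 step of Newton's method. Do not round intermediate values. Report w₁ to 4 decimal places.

Newton update: w ← w − f(w)/f'(w).
w_0 = 0.294000: f = -0.218216, f' = 1.341784 → w_1 = 0.294000 - (-0.218216)/(1.341784) = 0.456631

0.4566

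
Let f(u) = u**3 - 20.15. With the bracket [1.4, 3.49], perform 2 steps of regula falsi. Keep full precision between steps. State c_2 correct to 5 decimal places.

f(1.400000) = -17.406000, f(3.490000) = 22.358549
step 1: c = 2.314849, f(c) = -7.745829 < 0 → new bracket [2.314849, 3.490000]
step 2: c = 2.617214, f(c) = -2.222585 < 0 → new bracket [2.617214, 3.490000]

2.61721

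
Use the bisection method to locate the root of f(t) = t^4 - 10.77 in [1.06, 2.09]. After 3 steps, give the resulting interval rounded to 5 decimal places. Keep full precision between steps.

f(1.060000) = -9.507523, f(2.090000) = 8.310298 (opposite signs)
step 1: m = 1.575000, f(m) = -4.616500 < 0 → root in [1.575000, 2.090000]
step 2: m = 1.832500, f(m) = 0.506542 > 0 → root in [1.575000, 1.832500]
step 3: m = 1.703750, f(m) = -2.343961 < 0 → root in [1.703750, 1.832500]

[1.70375, 1.83250]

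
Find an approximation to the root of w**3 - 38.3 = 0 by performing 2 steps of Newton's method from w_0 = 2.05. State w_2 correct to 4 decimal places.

3.5944

f'(w) = 3w**2
w_0 = 2.050000: f = -29.684875, f' = 12.607500 → w_1 = 2.050000 - (-29.684875)/(12.607500) = 4.404541
w_1 = 4.404541: f = 47.148011, f' = 58.199943 → w_2 = 4.404541 - (47.148011)/(58.199943) = 3.594437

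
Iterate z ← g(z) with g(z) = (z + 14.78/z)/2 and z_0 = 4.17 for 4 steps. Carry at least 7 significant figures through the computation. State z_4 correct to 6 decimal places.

z_1 = g(4.170000) = 3.857182
z_2 = g(3.857182) = 3.844497
z_3 = g(3.844497) = 3.844477
z_4 = g(3.844477) = 3.844477

3.844477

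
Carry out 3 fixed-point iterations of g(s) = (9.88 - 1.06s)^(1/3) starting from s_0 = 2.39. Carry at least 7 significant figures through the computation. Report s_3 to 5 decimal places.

1.98116

s_1 = g(2.390000) = 1.943996
s_2 = g(1.943996) = 1.984832
s_3 = g(1.984832) = 1.981163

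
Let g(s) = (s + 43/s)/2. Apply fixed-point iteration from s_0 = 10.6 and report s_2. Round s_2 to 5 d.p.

s_1 = g(10.600000) = 7.328302
s_2 = g(7.328302) = 6.597982

6.59798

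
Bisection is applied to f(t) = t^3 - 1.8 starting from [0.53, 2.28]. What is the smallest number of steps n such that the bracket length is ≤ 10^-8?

28

Initial width b − a = 2.28 − 0.53 = 1.750000.
After n steps the width is (b−a)/2^n; need (b−a)/2^n ≤ 10^-8.
So n ≥ log₂(1.750000/10^-8) = log₂(175000000.0000) ≈ 27.3828.
Hence n = 28.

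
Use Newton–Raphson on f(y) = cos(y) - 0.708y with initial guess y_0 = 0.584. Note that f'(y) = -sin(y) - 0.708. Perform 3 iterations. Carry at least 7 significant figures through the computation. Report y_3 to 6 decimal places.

y_0 = 0.584000: f = 0.420792, f' = -1.259365 → y_1 = 0.584000 - (0.420792)/(-1.259365) = 0.918130
y_1 = 0.918130: f = -0.042729, f' = -1.502467 → y_2 = 0.918130 - (-0.042729)/(-1.502467) = 0.889691
y_2 = 0.889691: f = -0.000249, f' = -1.484877 → y_3 = 0.889691 - (-0.000249)/(-1.484877) = 0.889523

0.889523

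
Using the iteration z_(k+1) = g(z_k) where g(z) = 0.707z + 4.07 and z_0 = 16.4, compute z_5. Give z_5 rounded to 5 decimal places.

z_1 = g(16.400000) = 15.664800
z_2 = g(15.664800) = 15.145014
z_3 = g(15.145014) = 14.777525
z_4 = g(14.777525) = 14.517710
z_5 = g(14.517710) = 14.334021

14.33402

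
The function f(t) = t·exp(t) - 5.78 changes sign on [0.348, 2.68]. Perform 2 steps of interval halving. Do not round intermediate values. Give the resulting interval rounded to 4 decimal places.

f(0.348000) = -5.287151, f(2.680000) = 33.308050 (opposite signs)
step 1: m = 1.514000, f(m) = 1.100939 > 0 → root in [0.348000, 1.514000]
step 2: m = 0.931000, f(m) = -3.418011 < 0 → root in [0.931000, 1.514000]

[0.9310, 1.5140]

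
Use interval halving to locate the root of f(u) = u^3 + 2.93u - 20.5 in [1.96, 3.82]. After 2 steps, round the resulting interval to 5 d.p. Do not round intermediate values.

[1.96000, 2.42500]

f(1.960000) = -7.227664, f(3.820000) = 46.435568 (opposite signs)
step 1: m = 2.890000, f(m) = 12.105269 > 0 → root in [1.960000, 2.890000]
step 2: m = 2.425000, f(m) = 0.865766 > 0 → root in [1.960000, 2.425000]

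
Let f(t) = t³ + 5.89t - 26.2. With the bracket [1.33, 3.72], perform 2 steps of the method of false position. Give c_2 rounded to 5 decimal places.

f(1.330000) = -16.013663, f(3.720000) = 47.189648
step 1: c = 1.935548, f(c) = -7.548385 < 0 → new bracket [1.935548, 3.720000]
step 2: c = 2.181624, f(c) = -2.966822 < 0 → new bracket [2.181624, 3.720000]

2.18162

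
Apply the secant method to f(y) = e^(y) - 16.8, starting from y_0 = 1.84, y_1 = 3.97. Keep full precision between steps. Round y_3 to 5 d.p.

f(y_0) = -10.503462, f(y_1) = 36.184531
y_2 = 3.970000 - (36.184531)·(3.970000 - 1.840000)/(36.184531 - (-10.503462)) = 2.319189; f(y_2) = -6.632575
y_3 = 2.319189 - (-6.632575)·(2.319189 - 3.970000)/(-6.632575 - (36.184531)) = 2.574908; f(y_3) = -3.669897

2.57491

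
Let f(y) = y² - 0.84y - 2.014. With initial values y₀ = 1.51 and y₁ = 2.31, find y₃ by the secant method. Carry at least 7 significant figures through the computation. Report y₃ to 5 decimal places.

1.89337

f(y_0) = -1.002300, f(y_1) = 1.381700
y_2 = 2.310000 - (1.381700)·(2.310000 - 1.510000)/(1.381700 - (-1.002300)) = 1.846342; f(y_2) = -0.155948
y_3 = 1.846342 - (-0.155948)·(1.846342 - 2.310000)/(-0.155948 - (1.381700)) = 1.893366; f(y_3) = -0.019592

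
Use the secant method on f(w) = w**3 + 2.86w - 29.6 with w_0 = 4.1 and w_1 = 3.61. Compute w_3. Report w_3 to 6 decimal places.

2.837886

f(w_0) = 51.047000, f(w_1) = 27.770481
w_2 = 3.610000 - (27.770481)·(3.610000 - 4.100000)/(27.770481 - (51.047000)) = 3.025396; f(w_2) = 6.744159
w_3 = 3.025396 - (6.744159)·(3.025396 - 3.610000)/(6.744159 - (27.770481)) = 2.837886; f(w_3) = 1.371538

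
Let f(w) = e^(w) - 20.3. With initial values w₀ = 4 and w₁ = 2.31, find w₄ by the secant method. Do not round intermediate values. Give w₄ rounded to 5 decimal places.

2.98975

f(w_0) = 34.298150, f(w_1) = -10.225575
w_2 = 2.310000 - (-10.225575)·(2.310000 - 4.000000)/(-10.225575 - (34.298150)) = 2.698135; f(w_2) = -5.447991
w_3 = 2.698135 - (-5.447991)·(2.698135 - 2.310000)/(-5.447991 - (-10.225575)) = 3.140735; f(w_3) = 2.820848
w_4 = 3.140735 - (2.820848)·(3.140735 - 2.698135)/(2.820848 - (-5.447991)) = 2.989745; f(w_4) = -0.419379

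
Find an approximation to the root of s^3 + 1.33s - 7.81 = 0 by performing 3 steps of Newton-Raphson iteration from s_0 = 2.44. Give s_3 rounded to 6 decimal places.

1.761704

f'(s) = 3s^2 + 1.33
s_0 = 2.440000: f = 9.961984, f' = 19.190800 → s_1 = 2.440000 - (9.961984)/(19.190800) = 1.920898
s_1 = 1.920898: f = 1.832617, f' = 12.399547 → s_2 = 1.920898 - (1.832617)/(12.399547) = 1.773101
s_2 = 1.773101: f = 0.122652, f' = 10.761659 → s_3 = 1.773101 - (0.122652)/(10.761659) = 1.761704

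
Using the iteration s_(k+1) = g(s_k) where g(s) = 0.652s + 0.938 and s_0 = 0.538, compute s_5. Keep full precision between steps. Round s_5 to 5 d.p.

2.44121

s_1 = g(0.538000) = 1.288776
s_2 = g(1.288776) = 1.778282
s_3 = g(1.778282) = 2.097440
s_4 = g(2.097440) = 2.305531
s_5 = g(2.305531) = 2.441206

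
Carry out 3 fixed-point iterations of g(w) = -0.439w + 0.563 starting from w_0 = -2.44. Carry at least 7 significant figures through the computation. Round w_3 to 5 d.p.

w_1 = g(-2.440000) = 1.634160
w_2 = g(1.634160) = -0.154396
w_3 = g(-0.154396) = 0.630780

0.63078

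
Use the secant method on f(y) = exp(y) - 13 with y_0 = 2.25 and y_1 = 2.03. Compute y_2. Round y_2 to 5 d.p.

2.66240

Secant update: y_(k+1) = y_k − f(y_k)·(y_k − y_(k-1))/(f(y_k) − f(y_(k-1))).
f(y_0) = -3.512264, f(y_1) = -5.385914
y_2 = 2.030000 - (-5.385914)·(2.030000 - 2.250000)/(-5.385914 - (-3.512264)) = 2.662403; f(y_2) = 1.330680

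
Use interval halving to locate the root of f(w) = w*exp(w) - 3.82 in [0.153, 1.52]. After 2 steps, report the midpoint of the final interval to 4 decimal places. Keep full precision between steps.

1.0074

f(0.153000) = -3.641705, f(1.520000) = 3.129782 (opposite signs)
step 1: m = 0.836500, f(m) = -1.889129 < 0 → root in [0.836500, 1.520000]
step 2: m = 1.178250, f(m) = 0.007762 > 0 → root in [0.836500, 1.178250]
Midpoint of [0.836500, 1.178250] = 1.007375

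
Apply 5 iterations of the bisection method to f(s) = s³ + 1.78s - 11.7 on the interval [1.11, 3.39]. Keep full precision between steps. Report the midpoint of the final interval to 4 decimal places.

2.0006

f(1.110000) = -8.356569, f(3.390000) = 33.292419 (opposite signs)
step 1: m = 2.250000, f(m) = 3.695625 > 0 → root in [1.110000, 2.250000]
step 2: m = 1.680000, f(m) = -3.967968 < 0 → root in [1.680000, 2.250000]
step 3: m = 1.965000, f(m) = -0.614993 < 0 → root in [1.965000, 2.250000]
step 4: m = 2.107500, f(m) = 1.411930 > 0 → root in [1.965000, 2.107500]
step 5: m = 2.036250, f(m) = 0.367457 > 0 → root in [1.965000, 2.036250]
Midpoint of [1.965000, 2.036250] = 2.000625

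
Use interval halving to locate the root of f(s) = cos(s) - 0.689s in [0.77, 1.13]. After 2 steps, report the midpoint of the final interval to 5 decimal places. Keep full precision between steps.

0.90500

f(0.770000) = 0.187381, f(1.130000) = -0.351910 (opposite signs)
step 1: m = 0.950000, f(m) = -0.072867 < 0 → root in [0.770000, 0.950000]
step 2: m = 0.860000, f(m) = 0.059897 > 0 → root in [0.860000, 0.950000]
Midpoint of [0.860000, 0.950000] = 0.905000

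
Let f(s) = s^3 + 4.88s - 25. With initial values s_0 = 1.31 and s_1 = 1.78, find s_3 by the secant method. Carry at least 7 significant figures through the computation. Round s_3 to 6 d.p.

Secant update: s_(k+1) = s_k − f(s_k)·(s_k − s_(k-1))/(f(s_k) − f(s_(k-1))).
f(s_0) = -16.359109, f(s_1) = -10.673848
s_2 = 1.780000 - (-10.673848)·(1.780000 - 1.310000)/(-10.673848 - (-16.359109)) = 2.662406; f(s_2) = 6.864756
s_3 = 2.662406 - (6.864756)·(2.662406 - 1.780000)/(6.864756 - (-10.673848)) = 2.317025; f(s_3) = -1.253727

2.317025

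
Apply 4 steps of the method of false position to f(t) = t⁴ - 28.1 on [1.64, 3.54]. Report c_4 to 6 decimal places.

f(1.640000) = -20.866052, f(3.540000) = 128.940999
step 1: c = 1.904644, f(c) = -14.940026 < 0 → new bracket [1.904644, 3.540000]
step 2: c = 2.074453, f(c) = -9.581150 < 0 → new bracket [2.074453, 3.540000]
step 3: c = 2.175820, f(c) = -5.687422 < 0 → new bracket [2.175820, 3.540000]
step 4: c = 2.233450, f(c) = -3.216866 < 0 → new bracket [2.233450, 3.540000]

2.233450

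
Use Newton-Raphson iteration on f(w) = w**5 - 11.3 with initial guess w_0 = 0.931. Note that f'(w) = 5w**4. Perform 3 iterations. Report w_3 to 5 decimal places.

2.43844

Newton update: w ← w − f(w)/f'(w).
w_0 = 0.931000: f = -10.600563, f' = 3.756373 → w_1 = 0.931000 - (-10.600563)/(3.756373) = 3.753021
w_1 = 3.753021: f = 733.268877, f' = 991.959423 → w_2 = 3.753021 - (733.268877)/(991.959423) = 3.013808
w_2 = 3.013808: f = 237.344065, f' = 412.508102 → w_3 = 3.013808 - (237.344065)/(412.508102) = 2.438440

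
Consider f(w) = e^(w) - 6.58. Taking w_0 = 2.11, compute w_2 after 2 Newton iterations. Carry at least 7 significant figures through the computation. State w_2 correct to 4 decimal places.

f'(w) = e^(w)
w_0 = 2.110000: f = 1.668241, f' = 8.248241 → w_1 = 2.110000 - (1.668241)/(8.248241) = 1.907746
w_1 = 1.907746: f = 0.157883, f' = 6.737883 → w_2 = 1.907746 - (0.157883)/(6.737883) = 1.884314

1.8843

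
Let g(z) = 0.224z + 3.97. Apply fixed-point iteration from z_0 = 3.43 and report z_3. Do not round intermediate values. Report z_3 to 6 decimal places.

5.097030

z_1 = g(3.430000) = 4.738320
z_2 = g(4.738320) = 5.031384
z_3 = g(5.031384) = 5.097030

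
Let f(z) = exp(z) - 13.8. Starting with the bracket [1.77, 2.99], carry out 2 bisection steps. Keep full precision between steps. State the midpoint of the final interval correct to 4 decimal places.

2.5325

f(1.770000) = -7.929147, f(2.990000) = 6.085682 (opposite signs)
step 1: m = 2.380000, f(m) = -2.995097 < 0 → root in [2.380000, 2.990000]
step 2: m = 2.685000, f(m) = 0.858201 > 0 → root in [2.380000, 2.685000]
Midpoint of [2.380000, 2.685000] = 2.532500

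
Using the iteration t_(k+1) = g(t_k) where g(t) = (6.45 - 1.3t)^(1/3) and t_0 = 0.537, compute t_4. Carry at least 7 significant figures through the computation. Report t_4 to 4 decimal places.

t_1 = g(0.537000) = 1.791721
t_2 = g(1.791721) = 1.603218
t_3 = g(1.603218) = 1.634388
t_4 = g(1.634388) = 1.629316

1.6293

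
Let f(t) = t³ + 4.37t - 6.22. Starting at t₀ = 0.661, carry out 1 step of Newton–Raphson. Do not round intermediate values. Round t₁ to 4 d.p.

f'(t) = 3t² + 4.37
t_0 = 0.661000: f = -3.042625, f' = 5.680763 → t_1 = 0.661000 - (-3.042625)/(5.680763) = 1.196602

1.1966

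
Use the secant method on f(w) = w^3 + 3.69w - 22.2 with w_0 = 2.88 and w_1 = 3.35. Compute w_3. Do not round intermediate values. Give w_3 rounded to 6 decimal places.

Secant update: w_(k+1) = w_k − f(w_k)·(w_k − w_(k-1))/(f(w_k) − f(w_(k-1))).
f(w_0) = 12.315072, f(w_1) = 27.756875
w_2 = 3.350000 - (27.756875)·(3.350000 - 2.880000)/(27.756875 - (12.315072)) = 2.505168; f(w_2) = 2.766168
w_3 = 2.505168 - (2.766168)·(2.505168 - 3.350000)/(2.766168 - (27.756875)) = 2.411655; f(w_3) = 0.725390

2.411655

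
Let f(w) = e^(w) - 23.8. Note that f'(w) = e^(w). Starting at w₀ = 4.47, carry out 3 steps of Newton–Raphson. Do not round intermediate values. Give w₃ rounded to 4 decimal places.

3.1786

w_0 = 4.470000: f = 63.556723, f' = 87.356723 → w_1 = 4.470000 - (63.556723)/(87.356723) = 3.742446
w_1 = 3.742446: f = 18.401093, f' = 42.201093 → w_2 = 3.742446 - (18.401093)/(42.201093) = 3.306413
w_2 = 3.306413: f = 3.487059, f' = 27.287059 → w_3 = 3.306413 - (3.487059)/(27.287059) = 3.178621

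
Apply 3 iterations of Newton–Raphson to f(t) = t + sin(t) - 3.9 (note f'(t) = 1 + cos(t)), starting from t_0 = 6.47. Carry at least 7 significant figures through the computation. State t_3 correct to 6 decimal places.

4.885193

t_0 = 6.470000: f = 2.755730, f' = 1.982601 → t_1 = 6.470000 - (2.755730)/(1.982601) = 5.080043
t_1 = 5.080043: f = 0.246870, f' = 1.359427 → t_2 = 5.080043 - (0.246870)/(1.359427) = 4.898445
t_2 = 4.898445: f = 0.015703, f' = 1.184984 → t_3 = 4.898445 - (0.015703)/(1.184984) = 4.885193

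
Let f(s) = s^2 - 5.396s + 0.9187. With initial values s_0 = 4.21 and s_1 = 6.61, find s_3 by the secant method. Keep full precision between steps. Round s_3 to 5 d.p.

Secant update: s_(k+1) = s_k − f(s_k)·(s_k − s_(k-1))/(f(s_k) − f(s_(k-1))).
f(s_0) = -4.074360, f(s_1) = 8.943240
s_2 = 6.610000 - (8.943240)·(6.610000 - 4.210000)/(8.943240 - (-4.074360)) = 4.961173; f(s_2) = -1.238554
s_3 = 4.961173 - (-1.238554)·(4.961173 - 6.610000)/(-1.238554 - (8.943240)) = 5.161742; f(s_3) = -0.290477

5.16174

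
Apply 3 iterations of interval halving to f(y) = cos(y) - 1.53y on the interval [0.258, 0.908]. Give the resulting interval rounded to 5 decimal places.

[0.50175, 0.58300]

f(0.258000) = 0.572162, f(0.908000) = -0.773916 (opposite signs)
step 1: m = 0.583000, f(m) = -0.057175 < 0 → root in [0.258000, 0.583000]
step 2: m = 0.420500, f(m) = 0.269520 > 0 → root in [0.420500, 0.583000]
step 3: m = 0.501750, f(m) = 0.109065 > 0 → root in [0.501750, 0.583000]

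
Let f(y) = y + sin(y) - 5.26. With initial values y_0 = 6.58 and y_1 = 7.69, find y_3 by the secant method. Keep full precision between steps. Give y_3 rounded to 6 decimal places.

5.764163

f(y_0) = 1.612476, f(y_1) = 3.416585
y_2 = 7.690000 - (3.416585)·(7.690000 - 6.580000)/(3.416585 - (1.612476)) = 5.587905; f(y_2) = -0.312696
y_3 = 5.587905 - (-0.312696)·(5.587905 - 7.690000)/(-0.312696 - (3.416585)) = 5.764163; f(y_3) = 0.008132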